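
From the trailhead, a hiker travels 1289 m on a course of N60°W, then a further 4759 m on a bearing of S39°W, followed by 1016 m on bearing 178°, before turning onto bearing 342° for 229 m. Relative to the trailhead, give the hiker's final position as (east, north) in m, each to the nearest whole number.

(-4147, -3852)

Leg 1 (N60°W, 1289 m): east 1289 sin 300° = -1116.31, north 1289 cos 300° = 644.50
Leg 2 (S39°W, 4759 m): east 4759 sin 219° = -2994.94, north 4759 cos 219° = -3698.44
Leg 3 (178°, 1016 m): east 1016 sin 178° = 35.46, north 1016 cos 178° = -1015.38
Leg 4 (342°, 229 m): east 229 sin 342° = -70.76, north 229 cos 342° = 217.79
Summing: -4146.55 m east, -3851.53 m north → (-4147, -3852).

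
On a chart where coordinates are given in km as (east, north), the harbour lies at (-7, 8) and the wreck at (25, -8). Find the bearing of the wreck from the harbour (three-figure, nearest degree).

Δeast = 25 − -7 = 32.00; Δnorth = -8 − 8 = -16.00.
Bearing = atan2(Δeast, Δnorth) mod 360° = 116.57° ≈ 117°.

117°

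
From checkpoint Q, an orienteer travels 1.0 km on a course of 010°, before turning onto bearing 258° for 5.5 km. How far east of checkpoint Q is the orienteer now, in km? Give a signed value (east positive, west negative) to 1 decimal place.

-5.2 km

Leg 1 (010°, 1.0 km): east 1.0 sin 10° = 0.17, north 1.0 cos 10° = 0.98
Leg 2 (258°, 5.5 km): east 5.5 sin 258° = -5.38, north 5.5 cos 258° = -1.14
Net east component: -5.21 km.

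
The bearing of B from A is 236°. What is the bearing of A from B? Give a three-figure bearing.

056°

Back-bearing = 236° − 180° = 056°.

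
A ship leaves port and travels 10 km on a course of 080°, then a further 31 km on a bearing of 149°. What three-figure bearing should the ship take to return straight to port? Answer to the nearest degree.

Leg 1 (080°, 10 km): east 10 sin 80° = 9.85, north 10 cos 80° = 1.74
Leg 2 (149°, 31 km): east 31 sin 149° = 15.97, north 31 cos 149° = -26.57
Net displacement: 25.81 east, -24.84 north. Direction back to start is (-25.81, 24.84): bearing = atan2(-25.81, 24.84) mod 360° = 313.89° ≈ 314°.

314°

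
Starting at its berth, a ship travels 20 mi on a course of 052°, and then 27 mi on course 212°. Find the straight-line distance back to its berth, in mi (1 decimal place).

Leg 1 (052°, 20 mi): east 20 sin 52° = 15.76, north 20 cos 52° = 12.31
Leg 2 (212°, 27 mi): east 27 sin 212° = -14.31, north 27 cos 212° = -22.90
Net: 1.45 east, -10.58 north. Distance = √((1.45)² + (-10.58)²) = 10.683 mi.

10.7 mi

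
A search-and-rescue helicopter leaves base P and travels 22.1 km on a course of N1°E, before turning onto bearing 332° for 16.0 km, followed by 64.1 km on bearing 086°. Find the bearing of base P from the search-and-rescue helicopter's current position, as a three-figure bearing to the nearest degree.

Leg 1 (N1°E, 22.1 km): east 22.1 sin 1° = 0.39, north 22.1 cos 1° = 22.10
Leg 2 (332°, 16.0 km): east 16.0 sin 332° = -7.51, north 16.0 cos 332° = 14.13
Leg 3 (086°, 64.1 km): east 64.1 sin 86° = 63.94, north 64.1 cos 86° = 4.47
Net displacement: 56.82 east, 40.70 north. Direction back to start is (-56.82, -40.70): bearing = atan2(-56.82, -40.70) mod 360° = 234.39° ≈ 234°.

234°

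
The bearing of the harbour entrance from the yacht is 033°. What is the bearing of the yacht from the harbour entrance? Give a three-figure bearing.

Back-bearing = 033° + 180° = 213°.

213°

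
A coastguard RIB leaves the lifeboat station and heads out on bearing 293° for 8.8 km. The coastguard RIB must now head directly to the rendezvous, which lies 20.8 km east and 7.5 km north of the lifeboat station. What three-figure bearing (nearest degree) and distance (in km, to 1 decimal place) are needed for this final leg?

082°, 29.2 km

Leg 1 (293°, 8.8 km): east 8.8 sin 293° = -8.10, north 8.8 cos 293° = 3.44
Current position: (-8.10, 3.44). Target: (20.8, 7.5). Remaining: Δeast = 28.90, Δnorth = 4.06.
Bearing = atan2(28.90, 4.06) mod 360° = 82.00°; distance = √((28.90)² + (4.06)²) = 29.184 km.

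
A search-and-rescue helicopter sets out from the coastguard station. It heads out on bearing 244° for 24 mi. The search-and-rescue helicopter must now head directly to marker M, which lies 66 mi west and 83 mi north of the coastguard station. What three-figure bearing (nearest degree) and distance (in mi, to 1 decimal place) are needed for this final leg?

335°, 103.5 mi

Leg 1 (244°, 24 mi): east 24 sin 244° = -21.57, north 24 cos 244° = -10.52
Current position: (-21.57, -10.52). Target: (-66, 83). Remaining: Δeast = -44.43, Δnorth = 93.52.
Bearing = atan2(-44.43, 93.52) mod 360° = 334.59°; distance = √((-44.43)² + (93.52)²) = 103.538 mi.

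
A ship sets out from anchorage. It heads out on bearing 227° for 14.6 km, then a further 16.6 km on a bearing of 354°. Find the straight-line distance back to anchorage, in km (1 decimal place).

Leg 1 (227°, 14.6 km): east 14.6 sin 227° = -10.68, north 14.6 cos 227° = -9.96
Leg 2 (354°, 16.6 km): east 16.6 sin 354° = -1.74, north 16.6 cos 354° = 16.51
Net: -12.41 east, 6.55 north. Distance = √((-12.41)² + (6.55)²) = 14.036 km.

14.0 km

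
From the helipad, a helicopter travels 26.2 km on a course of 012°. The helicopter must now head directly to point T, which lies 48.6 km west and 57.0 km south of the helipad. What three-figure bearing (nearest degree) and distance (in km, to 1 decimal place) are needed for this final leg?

Leg 1 (012°, 26.2 km): east 26.2 sin 12° = 5.45, north 26.2 cos 12° = 25.63
Current position: (5.45, 25.63). Target: (-48.6, -57.0). Remaining: Δeast = -54.05, Δnorth = -82.63.
Bearing = atan2(-54.05, -82.63) mod 360° = 213.19°; distance = √((-54.05)² + (-82.63)²) = 98.734 km.

213°, 98.7 km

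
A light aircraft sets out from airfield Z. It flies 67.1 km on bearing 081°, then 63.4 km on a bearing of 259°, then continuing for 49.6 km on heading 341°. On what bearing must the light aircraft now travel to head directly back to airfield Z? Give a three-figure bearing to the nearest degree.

Leg 1 (081°, 67.1 km): east 67.1 sin 81° = 66.27, north 67.1 cos 81° = 10.50
Leg 2 (259°, 63.4 km): east 63.4 sin 259° = -62.24, north 63.4 cos 259° = -12.10
Leg 3 (341°, 49.6 km): east 49.6 sin 341° = -16.15, north 49.6 cos 341° = 46.90
Net displacement: -12.11 east, 45.30 north. Direction back to start is (12.11, -45.30): bearing = atan2(12.11, -45.30) mod 360° = 165.03° ≈ 165°.

165°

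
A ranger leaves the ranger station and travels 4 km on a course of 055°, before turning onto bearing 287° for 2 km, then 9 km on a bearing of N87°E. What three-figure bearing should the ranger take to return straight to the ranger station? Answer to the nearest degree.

252°

Leg 1 (055°, 4 km): east 4 sin 55° = 3.28, north 4 cos 55° = 2.29
Leg 2 (287°, 2 km): east 2 sin 287° = -1.91, north 2 cos 287° = 0.58
Leg 3 (N87°E, 9 km): east 9 sin 87° = 8.99, north 9 cos 87° = 0.47
Net displacement: 10.35 east, 3.35 north. Direction back to start is (-10.35, -3.35): bearing = atan2(-10.35, -3.35) mod 360° = 252.07° ≈ 252°.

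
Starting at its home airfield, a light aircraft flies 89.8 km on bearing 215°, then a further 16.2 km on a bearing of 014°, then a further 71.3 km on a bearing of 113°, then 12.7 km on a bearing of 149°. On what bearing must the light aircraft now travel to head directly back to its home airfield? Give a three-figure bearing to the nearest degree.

Leg 1 (215°, 89.8 km): east 89.8 sin 215° = -51.51, north 89.8 cos 215° = -73.56
Leg 2 (014°, 16.2 km): east 16.2 sin 14° = 3.92, north 16.2 cos 14° = 15.72
Leg 3 (113°, 71.3 km): east 71.3 sin 113° = 65.63, north 71.3 cos 113° = -27.86
Leg 4 (149°, 12.7 km): east 12.7 sin 149° = 6.54, north 12.7 cos 149° = -10.89
Net displacement: 24.58 east, -96.59 north. Direction back to start is (-24.58, 96.59): bearing = atan2(-24.58, 96.59) mod 360° = 345.72° ≈ 346°.

346°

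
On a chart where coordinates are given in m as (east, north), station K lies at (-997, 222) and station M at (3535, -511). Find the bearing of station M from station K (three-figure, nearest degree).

099°

Δeast = 3535 − -997 = 4532.00; Δnorth = -511 − 222 = -733.00.
Bearing = atan2(Δeast, Δnorth) mod 360° = 99.19° ≈ 099°.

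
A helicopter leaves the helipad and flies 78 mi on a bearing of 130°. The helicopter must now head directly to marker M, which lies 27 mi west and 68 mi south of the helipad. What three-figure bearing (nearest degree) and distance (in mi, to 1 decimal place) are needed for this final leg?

Leg 1 (130°, 78 mi): east 78 sin 130° = 59.75, north 78 cos 130° = -50.14
Current position: (59.75, -50.14). Target: (-27, -68). Remaining: Δeast = -86.75, Δnorth = -17.86.
Bearing = atan2(-86.75, -17.86) mod 360° = 258.37°; distance = √((-86.75)² + (-17.86)²) = 88.571 mi.

258°, 88.6 mi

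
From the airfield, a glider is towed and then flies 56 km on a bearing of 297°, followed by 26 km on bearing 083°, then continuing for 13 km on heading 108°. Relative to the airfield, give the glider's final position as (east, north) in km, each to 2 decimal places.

Leg 1 (297°, 56 km): east 56 sin 297° = -49.90, north 56 cos 297° = 25.42
Leg 2 (083°, 26 km): east 26 sin 83° = 25.81, north 26 cos 83° = 3.17
Leg 3 (108°, 13 km): east 13 sin 108° = 12.36, north 13 cos 108° = -4.02
Summing: -11.73 km east, 24.57 km north → (-11.73, 24.57).

(-11.73, 24.57)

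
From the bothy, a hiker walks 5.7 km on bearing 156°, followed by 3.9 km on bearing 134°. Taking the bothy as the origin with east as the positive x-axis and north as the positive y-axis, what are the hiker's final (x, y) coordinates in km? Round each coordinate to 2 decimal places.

(5.12, -7.92)

Leg 1 (156°, 5.7 km): east 5.7 sin 156° = 2.32, north 5.7 cos 156° = -5.21
Leg 2 (134°, 3.9 km): east 3.9 sin 134° = 2.81, north 3.9 cos 134° = -2.71
Summing: 5.12 km east, -7.92 km north → (5.12, -7.92).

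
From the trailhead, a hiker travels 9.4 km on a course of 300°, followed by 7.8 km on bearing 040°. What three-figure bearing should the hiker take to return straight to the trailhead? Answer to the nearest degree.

164°

Leg 1 (300°, 9.4 km): east 9.4 sin 300° = -8.14, north 9.4 cos 300° = 4.70
Leg 2 (040°, 7.8 km): east 7.8 sin 40° = 5.01, north 7.8 cos 40° = 5.98
Net displacement: -3.13 east, 10.68 north. Direction back to start is (3.13, -10.68): bearing = atan2(3.13, -10.68) mod 360° = 163.67° ≈ 164°.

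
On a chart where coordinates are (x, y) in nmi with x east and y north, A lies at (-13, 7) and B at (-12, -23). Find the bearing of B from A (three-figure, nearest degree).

Δeast = -12 − -13 = 1.00; Δnorth = -23 − 7 = -30.00.
Bearing = atan2(Δeast, Δnorth) mod 360° = 178.09° ≈ 178°.

178°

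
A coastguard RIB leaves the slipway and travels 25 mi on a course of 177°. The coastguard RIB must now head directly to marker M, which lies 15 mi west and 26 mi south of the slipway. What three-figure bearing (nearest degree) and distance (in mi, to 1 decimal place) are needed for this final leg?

Leg 1 (177°, 25 mi): east 25 sin 177° = 1.31, north 25 cos 177° = -24.97
Current position: (1.31, -24.97). Target: (-15, -26). Remaining: Δeast = -16.31, Δnorth = -1.03.
Bearing = atan2(-16.31, -1.03) mod 360° = 266.37°; distance = √((-16.31)² + (-1.03)²) = 16.341 mi.

266°, 16.3 mi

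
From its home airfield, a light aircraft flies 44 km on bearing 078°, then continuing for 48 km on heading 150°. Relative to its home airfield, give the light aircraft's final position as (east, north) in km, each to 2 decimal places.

Leg 1 (078°, 44 km): east 44 sin 78° = 43.04, north 44 cos 78° = 9.15
Leg 2 (150°, 48 km): east 48 sin 150° = 24.00, north 48 cos 150° = -41.57
Summing: 67.04 km east, -32.42 km north → (67.04, -32.42).

(67.04, -32.42)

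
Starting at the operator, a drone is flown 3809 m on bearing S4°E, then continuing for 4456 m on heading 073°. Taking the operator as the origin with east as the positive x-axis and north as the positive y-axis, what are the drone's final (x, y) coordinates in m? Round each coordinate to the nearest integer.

Leg 1 (S4°E, 3809 m): east 3809 sin 176° = 265.70, north 3809 cos 176° = -3799.72
Leg 2 (073°, 4456 m): east 4456 sin 73° = 4261.29, north 4456 cos 73° = 1302.81
Summing: 4527.00 m east, -2496.91 m north → (4527, -2497).

(4527, -2497)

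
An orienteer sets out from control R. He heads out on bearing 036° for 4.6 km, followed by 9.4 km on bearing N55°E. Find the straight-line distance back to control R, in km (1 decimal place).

13.8 km

Leg 1 (036°, 4.6 km): east 4.6 sin 36° = 2.70, north 4.6 cos 36° = 3.72
Leg 2 (N55°E, 9.4 km): east 9.4 sin 55° = 7.70, north 9.4 cos 55° = 5.39
Net: 10.40 east, 9.11 north. Distance = √((10.40)² + (9.11)²) = 13.831 km.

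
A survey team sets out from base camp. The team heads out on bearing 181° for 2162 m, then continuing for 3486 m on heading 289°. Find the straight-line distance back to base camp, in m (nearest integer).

3488 m

Leg 1 (181°, 2162 m): east 2162 sin 181° = -37.73, north 2162 cos 181° = -2161.67
Leg 2 (289°, 3486 m): east 3486 sin 289° = -3296.08, north 3486 cos 289° = 1134.93
Net: -3333.81 east, -1026.74 north. Distance = √((-3333.81)² + (-1026.74)²) = 3488.335 m.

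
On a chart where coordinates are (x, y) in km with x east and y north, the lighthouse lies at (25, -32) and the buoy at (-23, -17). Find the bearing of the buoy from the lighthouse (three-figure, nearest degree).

Δeast = -23 − 25 = -48.00; Δnorth = -17 − -32 = 15.00.
Bearing = atan2(Δeast, Δnorth) mod 360° = 287.35° ≈ 287°.

287°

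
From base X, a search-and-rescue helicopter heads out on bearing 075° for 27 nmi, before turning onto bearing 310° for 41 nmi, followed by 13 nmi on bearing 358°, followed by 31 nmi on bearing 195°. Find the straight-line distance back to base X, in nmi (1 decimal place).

Leg 1 (075°, 27 nmi): east 27 sin 75° = 26.08, north 27 cos 75° = 6.99
Leg 2 (310°, 41 nmi): east 41 sin 310° = -31.41, north 41 cos 310° = 26.35
Leg 3 (358°, 13 nmi): east 13 sin 358° = -0.45, north 13 cos 358° = 12.99
Leg 4 (195°, 31 nmi): east 31 sin 195° = -8.02, north 31 cos 195° = -29.94
Net: -13.80 east, 16.39 north. Distance = √((-13.80)² + (16.39)²) = 21.430 nmi.

21.4 nmi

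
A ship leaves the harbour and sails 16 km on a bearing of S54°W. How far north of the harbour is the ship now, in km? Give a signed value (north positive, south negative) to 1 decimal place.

-9.4 km

Leg 1 (S54°W, 16 km): east 16 sin 234° = -12.94, north 16 cos 234° = -9.40
Net north component: -9.40 km.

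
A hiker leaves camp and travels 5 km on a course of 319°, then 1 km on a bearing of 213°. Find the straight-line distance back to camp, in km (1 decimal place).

4.8 km

Leg 1 (319°, 5 km): east 5 sin 319° = -3.28, north 5 cos 319° = 3.77
Leg 2 (213°, 1 km): east 1 sin 213° = -0.54, north 1 cos 213° = -0.84
Net: -3.82 east, 2.93 north. Distance = √((-3.82)² + (2.93)²) = 4.821 km.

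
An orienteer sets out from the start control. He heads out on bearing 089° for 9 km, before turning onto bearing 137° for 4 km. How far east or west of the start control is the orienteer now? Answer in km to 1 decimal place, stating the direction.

11.7 km east

Leg 1 (089°, 9 km): east 9 sin 89° = 9.00, north 9 cos 89° = 0.16
Leg 2 (137°, 4 km): east 4 sin 137° = 2.73, north 4 cos 137° = -2.93
Net east component: 11.73 km.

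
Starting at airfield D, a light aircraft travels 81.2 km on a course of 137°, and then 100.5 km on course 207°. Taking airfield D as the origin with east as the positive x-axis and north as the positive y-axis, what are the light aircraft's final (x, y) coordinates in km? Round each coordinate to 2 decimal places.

(9.75, -148.93)

Leg 1 (137°, 81.2 km): east 81.2 sin 137° = 55.38, north 81.2 cos 137° = -59.39
Leg 2 (207°, 100.5 km): east 100.5 sin 207° = -45.63, north 100.5 cos 207° = -89.55
Summing: 9.75 km east, -148.93 km north → (9.75, -148.93).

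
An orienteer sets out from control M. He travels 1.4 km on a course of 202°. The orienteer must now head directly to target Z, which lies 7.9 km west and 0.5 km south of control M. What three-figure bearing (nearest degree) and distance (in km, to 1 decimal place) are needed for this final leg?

276°, 7.4 km

Leg 1 (202°, 1.4 km): east 1.4 sin 202° = -0.52, north 1.4 cos 202° = -1.30
Current position: (-0.52, -1.30). Target: (-7.9, -0.5). Remaining: Δeast = -7.38, Δnorth = 0.80.
Bearing = atan2(-7.38, 0.80) mod 360° = 276.18°; distance = √((-7.38)² + (0.80)²) = 7.419 km.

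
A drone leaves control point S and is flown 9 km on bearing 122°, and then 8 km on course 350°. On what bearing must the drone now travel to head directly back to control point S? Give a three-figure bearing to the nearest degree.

Leg 1 (122°, 9 km): east 9 sin 122° = 7.63, north 9 cos 122° = -4.77
Leg 2 (350°, 8 km): east 8 sin 350° = -1.39, north 8 cos 350° = 7.88
Net displacement: 6.24 east, 3.11 north. Direction back to start is (-6.24, -3.11): bearing = atan2(-6.24, -3.11) mod 360° = 243.53° ≈ 244°.

244°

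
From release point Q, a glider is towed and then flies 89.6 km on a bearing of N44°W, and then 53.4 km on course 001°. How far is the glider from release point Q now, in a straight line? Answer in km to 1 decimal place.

132.8 km

Leg 1 (N44°W, 89.6 km): east 89.6 sin 316° = -62.24, north 89.6 cos 316° = 64.45
Leg 2 (001°, 53.4 km): east 53.4 sin 1° = 0.93, north 53.4 cos 1° = 53.39
Net: -61.31 east, 117.84 north. Distance = √((-61.31)² + (117.84)²) = 132.839 km.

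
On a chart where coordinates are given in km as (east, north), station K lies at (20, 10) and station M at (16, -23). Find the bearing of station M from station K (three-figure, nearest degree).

187°

Δeast = 16 − 20 = -4.00; Δnorth = -23 − 10 = -33.00.
Bearing = atan2(Δeast, Δnorth) mod 360° = 186.91° ≈ 187°.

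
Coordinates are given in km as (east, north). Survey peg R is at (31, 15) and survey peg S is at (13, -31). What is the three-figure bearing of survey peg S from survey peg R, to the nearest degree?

201°

Δeast = 13 − 31 = -18.00; Δnorth = -31 − 15 = -46.00.
Bearing = atan2(Δeast, Δnorth) mod 360° = 201.37° ≈ 201°.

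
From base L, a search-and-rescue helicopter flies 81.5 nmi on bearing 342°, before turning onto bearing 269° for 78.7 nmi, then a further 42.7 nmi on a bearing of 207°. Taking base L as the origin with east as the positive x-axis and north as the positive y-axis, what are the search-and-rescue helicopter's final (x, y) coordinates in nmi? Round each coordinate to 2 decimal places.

Leg 1 (342°, 81.5 nmi): east 81.5 sin 342° = -25.18, north 81.5 cos 342° = 77.51
Leg 2 (269°, 78.7 nmi): east 78.7 sin 269° = -78.69, north 78.7 cos 269° = -1.37
Leg 3 (207°, 42.7 nmi): east 42.7 sin 207° = -19.39, north 42.7 cos 207° = -38.05
Summing: -123.26 nmi east, 38.09 nmi north → (-123.26, 38.09).

(-123.26, 38.09)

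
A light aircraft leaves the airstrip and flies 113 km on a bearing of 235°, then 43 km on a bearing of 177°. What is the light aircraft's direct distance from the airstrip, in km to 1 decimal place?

140.6 km

Leg 1 (235°, 113 km): east 113 sin 235° = -92.56, north 113 cos 235° = -64.81
Leg 2 (177°, 43 km): east 43 sin 177° = 2.25, north 43 cos 177° = -42.94
Net: -90.31 east, -107.76 north. Distance = √((-90.31)² + (-107.76)²) = 140.598 km.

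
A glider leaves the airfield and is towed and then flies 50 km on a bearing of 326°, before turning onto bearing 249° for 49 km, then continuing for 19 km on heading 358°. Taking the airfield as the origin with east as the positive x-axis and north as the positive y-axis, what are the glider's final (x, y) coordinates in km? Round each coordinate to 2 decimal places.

(-74.37, 42.88)

Leg 1 (326°, 50 km): east 50 sin 326° = -27.96, north 50 cos 326° = 41.45
Leg 2 (249°, 49 km): east 49 sin 249° = -45.75, north 49 cos 249° = -17.56
Leg 3 (358°, 19 km): east 19 sin 358° = -0.66, north 19 cos 358° = 18.99
Summing: -74.37 km east, 42.88 km north → (-74.37, 42.88).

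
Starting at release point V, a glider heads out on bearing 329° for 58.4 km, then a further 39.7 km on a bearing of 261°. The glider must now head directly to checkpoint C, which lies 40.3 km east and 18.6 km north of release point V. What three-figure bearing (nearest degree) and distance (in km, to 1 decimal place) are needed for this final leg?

Leg 1 (329°, 58.4 km): east 58.4 sin 329° = -30.08, north 58.4 cos 329° = 50.06
Leg 2 (261°, 39.7 km): east 39.7 sin 261° = -39.21, north 39.7 cos 261° = -6.21
Current position: (-69.29, 43.85). Target: (40.3, 18.6). Remaining: Δeast = 109.59, Δnorth = -25.25.
Bearing = atan2(109.59, -25.25) mod 360° = 102.97°; distance = √((109.59)² + (-25.25)²) = 112.460 km.

103°, 112.5 km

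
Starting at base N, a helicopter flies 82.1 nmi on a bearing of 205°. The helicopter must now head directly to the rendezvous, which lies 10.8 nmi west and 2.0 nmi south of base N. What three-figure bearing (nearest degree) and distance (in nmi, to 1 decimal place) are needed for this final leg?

Leg 1 (205°, 82.1 nmi): east 82.1 sin 205° = -34.70, north 82.1 cos 205° = -74.41
Current position: (-34.70, -74.41). Target: (-10.8, -2.0). Remaining: Δeast = 23.90, Δnorth = 72.41.
Bearing = atan2(23.90, 72.41) mod 360° = 18.26°; distance = √((23.90)² + (72.41)²) = 76.249 nmi.

018°, 76.2 nmi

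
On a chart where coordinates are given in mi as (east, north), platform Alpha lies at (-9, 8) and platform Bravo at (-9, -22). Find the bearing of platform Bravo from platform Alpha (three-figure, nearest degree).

180°

Δeast = -9 − -9 = 0.00; Δnorth = -22 − 8 = -30.00.
Bearing = atan2(Δeast, Δnorth) mod 360° = 180.00° ≈ 180°.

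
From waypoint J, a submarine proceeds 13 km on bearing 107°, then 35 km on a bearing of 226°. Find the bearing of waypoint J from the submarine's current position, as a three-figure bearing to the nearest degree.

024°

Leg 1 (107°, 13 km): east 13 sin 107° = 12.43, north 13 cos 107° = -3.80
Leg 2 (226°, 35 km): east 35 sin 226° = -25.18, north 35 cos 226° = -24.31
Net displacement: -12.74 east, -28.11 north. Direction back to start is (12.74, 28.11): bearing = atan2(12.74, 28.11) mod 360° = 24.39° ≈ 024°.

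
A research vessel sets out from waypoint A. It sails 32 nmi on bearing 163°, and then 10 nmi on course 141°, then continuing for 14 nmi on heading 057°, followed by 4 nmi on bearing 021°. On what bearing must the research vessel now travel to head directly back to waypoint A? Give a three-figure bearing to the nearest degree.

313°

Leg 1 (163°, 32 nmi): east 32 sin 163° = 9.36, north 32 cos 163° = -30.60
Leg 2 (141°, 10 nmi): east 10 sin 141° = 6.29, north 10 cos 141° = -7.77
Leg 3 (057°, 14 nmi): east 14 sin 57° = 11.74, north 14 cos 57° = 7.62
Leg 4 (021°, 4 nmi): east 4 sin 21° = 1.43, north 4 cos 21° = 3.73
Net displacement: 28.82 east, -27.01 north. Direction back to start is (-28.82, 27.01): bearing = atan2(-28.82, 27.01) mod 360° = 313.14° ≈ 313°.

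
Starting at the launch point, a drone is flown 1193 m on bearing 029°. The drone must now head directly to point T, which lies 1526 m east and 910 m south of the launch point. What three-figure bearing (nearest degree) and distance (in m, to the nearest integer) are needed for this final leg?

154°, 2171 m

Leg 1 (029°, 1193 m): east 1193 sin 29° = 578.38, north 1193 cos 29° = 1043.42
Current position: (578.38, 1043.42). Target: (1526, -910). Remaining: Δeast = 947.62, Δnorth = -1953.42.
Bearing = atan2(947.62, -1953.42) mod 360° = 154.12°; distance = √((947.62)² + (-1953.42)²) = 2171.139 m.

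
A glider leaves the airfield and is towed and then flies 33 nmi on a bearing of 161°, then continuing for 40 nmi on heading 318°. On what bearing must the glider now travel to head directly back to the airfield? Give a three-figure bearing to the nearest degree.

Leg 1 (161°, 33 nmi): east 33 sin 161° = 10.74, north 33 cos 161° = -31.20
Leg 2 (318°, 40 nmi): east 40 sin 318° = -26.77, north 40 cos 318° = 29.73
Net displacement: -16.02 east, -1.48 north. Direction back to start is (16.02, 1.48): bearing = atan2(16.02, 1.48) mod 360° = 84.74° ≈ 085°.

085°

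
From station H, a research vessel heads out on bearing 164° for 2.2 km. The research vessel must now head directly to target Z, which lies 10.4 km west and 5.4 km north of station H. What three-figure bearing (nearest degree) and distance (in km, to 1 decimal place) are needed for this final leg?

304°, 13.3 km

Leg 1 (164°, 2.2 km): east 2.2 sin 164° = 0.61, north 2.2 cos 164° = -2.11
Current position: (0.61, -2.11). Target: (-10.4, 5.4). Remaining: Δeast = -11.01, Δnorth = 7.51.
Bearing = atan2(-11.01, 7.51) mod 360° = 304.32°; distance = √((-11.01)² + (7.51)²) = 13.327 km.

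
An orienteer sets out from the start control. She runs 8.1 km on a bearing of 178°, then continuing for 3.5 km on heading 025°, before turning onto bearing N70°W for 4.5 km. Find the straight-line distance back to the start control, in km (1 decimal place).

4.2 km

Leg 1 (178°, 8.1 km): east 8.1 sin 178° = 0.28, north 8.1 cos 178° = -8.10
Leg 2 (025°, 3.5 km): east 3.5 sin 25° = 1.48, north 3.5 cos 25° = 3.17
Leg 3 (N70°W, 4.5 km): east 4.5 sin 290° = -4.23, north 4.5 cos 290° = 1.54
Net: -2.47 east, -3.38 north. Distance = √((-2.47)² + (-3.38)²) = 4.188 km.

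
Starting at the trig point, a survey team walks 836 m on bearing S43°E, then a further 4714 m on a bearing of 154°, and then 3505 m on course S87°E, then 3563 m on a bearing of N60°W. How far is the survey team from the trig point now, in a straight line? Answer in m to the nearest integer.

Leg 1 (S43°E, 836 m): east 836 sin 137° = 570.15, north 836 cos 137° = -611.41
Leg 2 (154°, 4714 m): east 4714 sin 154° = 2066.48, north 4714 cos 154° = -4236.92
Leg 3 (S87°E, 3505 m): east 3505 sin 93° = 3500.20, north 3505 cos 93° = -183.44
Leg 4 (N60°W, 3563 m): east 3563 sin 300° = -3085.65, north 3563 cos 300° = 1781.50
Net: 3051.18 east, -3250.26 north. Distance = √((3051.18)² + (-3250.26)²) = 4458.017 m.

4458 m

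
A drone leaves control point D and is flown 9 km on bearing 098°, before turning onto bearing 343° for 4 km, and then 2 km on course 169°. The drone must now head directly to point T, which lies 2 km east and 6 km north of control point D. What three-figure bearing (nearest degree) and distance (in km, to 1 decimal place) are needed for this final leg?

311°, 8.2 km

Leg 1 (098°, 9 km): east 9 sin 98° = 8.91, north 9 cos 98° = -1.25
Leg 2 (343°, 4 km): east 4 sin 343° = -1.17, north 4 cos 343° = 3.83
Leg 3 (169°, 2 km): east 2 sin 169° = 0.38, north 2 cos 169° = -1.96
Current position: (8.12, 0.61). Target: (2, 6). Remaining: Δeast = -6.12, Δnorth = 5.39.
Bearing = atan2(-6.12, 5.39) mod 360° = 311.35°; distance = √((-6.12)² + (5.39)²) = 8.159 km.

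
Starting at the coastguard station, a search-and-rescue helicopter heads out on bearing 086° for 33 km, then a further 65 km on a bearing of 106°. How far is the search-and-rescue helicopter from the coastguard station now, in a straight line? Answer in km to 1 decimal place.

96.7 km

Leg 1 (086°, 33 km): east 33 sin 86° = 32.92, north 33 cos 86° = 2.30
Leg 2 (106°, 65 km): east 65 sin 106° = 62.48, north 65 cos 106° = -17.92
Net: 95.40 east, -15.61 north. Distance = √((95.40)² + (-15.61)²) = 96.671 km.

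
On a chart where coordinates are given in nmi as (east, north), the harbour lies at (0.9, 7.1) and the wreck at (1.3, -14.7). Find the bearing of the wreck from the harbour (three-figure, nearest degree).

179°

Δeast = 1.3 − 0.9 = 0.40; Δnorth = -14.7 − 7.1 = -21.80.
Bearing = atan2(Δeast, Δnorth) mod 360° = 178.95° ≈ 179°.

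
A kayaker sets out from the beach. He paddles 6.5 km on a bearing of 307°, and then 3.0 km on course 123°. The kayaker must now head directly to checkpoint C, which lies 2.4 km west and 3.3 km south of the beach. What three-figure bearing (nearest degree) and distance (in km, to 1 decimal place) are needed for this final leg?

177°, 5.6 km

Leg 1 (307°, 6.5 km): east 6.5 sin 307° = -5.19, north 6.5 cos 307° = 3.91
Leg 2 (123°, 3.0 km): east 3.0 sin 123° = 2.52, north 3.0 cos 123° = -1.63
Current position: (-2.68, 2.28). Target: (-2.4, -3.3). Remaining: Δeast = 0.28, Δnorth = -5.58.
Bearing = atan2(0.28, -5.58) mod 360° = 177.18°; distance = √((0.28)² + (-5.58)²) = 5.585 km.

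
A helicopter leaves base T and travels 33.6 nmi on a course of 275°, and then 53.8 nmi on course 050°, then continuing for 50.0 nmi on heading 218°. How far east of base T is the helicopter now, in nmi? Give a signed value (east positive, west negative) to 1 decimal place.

-23.0 nmi

Leg 1 (275°, 33.6 nmi): east 33.6 sin 275° = -33.47, north 33.6 cos 275° = 2.93
Leg 2 (050°, 53.8 nmi): east 53.8 sin 50° = 41.21, north 53.8 cos 50° = 34.58
Leg 3 (218°, 50.0 nmi): east 50.0 sin 218° = -30.78, north 50.0 cos 218° = -39.40
Net east component: -23.04 nmi.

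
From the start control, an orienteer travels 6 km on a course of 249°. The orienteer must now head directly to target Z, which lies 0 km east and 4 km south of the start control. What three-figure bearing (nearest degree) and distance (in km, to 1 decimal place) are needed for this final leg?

Leg 1 (249°, 6 km): east 6 sin 249° = -5.60, north 6 cos 249° = -2.15
Current position: (-5.60, -2.15). Target: (0, -4). Remaining: Δeast = 5.60, Δnorth = -1.85.
Bearing = atan2(5.60, -1.85) mod 360° = 108.27°; distance = √((5.60)² + (-1.85)²) = 5.899 km.

108°, 5.9 km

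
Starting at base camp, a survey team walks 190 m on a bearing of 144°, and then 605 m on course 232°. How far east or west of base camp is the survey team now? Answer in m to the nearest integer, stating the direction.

Leg 1 (144°, 190 m): east 190 sin 144° = 111.68, north 190 cos 144° = -153.71
Leg 2 (232°, 605 m): east 605 sin 232° = -476.75, north 605 cos 232° = -372.48
Net east component: -365.07 m.

365 m west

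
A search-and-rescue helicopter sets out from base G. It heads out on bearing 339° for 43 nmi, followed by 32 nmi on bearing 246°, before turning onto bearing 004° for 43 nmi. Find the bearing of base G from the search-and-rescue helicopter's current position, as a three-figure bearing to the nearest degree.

149°

Leg 1 (339°, 43 nmi): east 43 sin 339° = -15.41, north 43 cos 339° = 40.14
Leg 2 (246°, 32 nmi): east 32 sin 246° = -29.23, north 32 cos 246° = -13.02
Leg 3 (004°, 43 nmi): east 43 sin 4° = 3.00, north 43 cos 4° = 42.90
Net displacement: -41.64 east, 70.02 north. Direction back to start is (41.64, -70.02): bearing = atan2(41.64, -70.02) mod 360° = 149.26° ≈ 149°.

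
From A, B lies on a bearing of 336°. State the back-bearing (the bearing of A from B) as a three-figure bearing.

156°

Back-bearing = 336° − 180° = 156°.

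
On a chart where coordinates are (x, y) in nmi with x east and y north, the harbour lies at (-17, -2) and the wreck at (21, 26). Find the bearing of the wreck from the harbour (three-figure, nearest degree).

Δeast = 21 − -17 = 38.00; Δnorth = 26 − -2 = 28.00.
Bearing = atan2(Δeast, Δnorth) mod 360° = 53.62° ≈ 054°.

054°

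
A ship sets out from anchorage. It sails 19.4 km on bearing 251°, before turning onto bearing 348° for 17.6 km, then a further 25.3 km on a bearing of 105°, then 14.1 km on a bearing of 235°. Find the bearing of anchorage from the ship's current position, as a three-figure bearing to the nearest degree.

Leg 1 (251°, 19.4 km): east 19.4 sin 251° = -18.34, north 19.4 cos 251° = -6.32
Leg 2 (348°, 17.6 km): east 17.6 sin 348° = -3.66, north 17.6 cos 348° = 17.22
Leg 3 (105°, 25.3 km): east 25.3 sin 105° = 24.44, north 25.3 cos 105° = -6.55
Leg 4 (235°, 14.1 km): east 14.1 sin 235° = -11.55, north 14.1 cos 235° = -8.09
Net displacement: -9.11 east, -3.74 north. Direction back to start is (9.11, 3.74): bearing = atan2(9.11, 3.74) mod 360° = 67.71° ≈ 068°.

068°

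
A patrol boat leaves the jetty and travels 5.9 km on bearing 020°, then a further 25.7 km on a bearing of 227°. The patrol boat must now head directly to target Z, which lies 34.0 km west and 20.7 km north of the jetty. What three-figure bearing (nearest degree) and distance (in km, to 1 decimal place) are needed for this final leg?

Leg 1 (020°, 5.9 km): east 5.9 sin 20° = 2.02, north 5.9 cos 20° = 5.54
Leg 2 (227°, 25.7 km): east 25.7 sin 227° = -18.80, north 25.7 cos 227° = -17.53
Current position: (-16.78, -11.98). Target: (-34.0, 20.7). Remaining: Δeast = -17.22, Δnorth = 32.68.
Bearing = atan2(-17.22, 32.68) mod 360° = 332.21°; distance = √((-17.22)² + (32.68)²) = 36.943 km.

332°, 36.9 km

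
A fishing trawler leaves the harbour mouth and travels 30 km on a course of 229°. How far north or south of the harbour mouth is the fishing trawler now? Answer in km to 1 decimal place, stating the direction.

Leg 1 (229°, 30 km): east 30 sin 229° = -22.64, north 30 cos 229° = -19.68
Net north component: -19.68 km.

19.7 km south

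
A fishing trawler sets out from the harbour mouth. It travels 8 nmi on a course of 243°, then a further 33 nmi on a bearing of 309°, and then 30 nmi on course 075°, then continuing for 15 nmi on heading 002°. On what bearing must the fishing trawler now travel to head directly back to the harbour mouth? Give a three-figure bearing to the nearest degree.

175°

Leg 1 (243°, 8 nmi): east 8 sin 243° = -7.13, north 8 cos 243° = -3.63
Leg 2 (309°, 33 nmi): east 33 sin 309° = -25.65, north 33 cos 309° = 20.77
Leg 3 (075°, 30 nmi): east 30 sin 75° = 28.98, north 30 cos 75° = 7.76
Leg 4 (002°, 15 nmi): east 15 sin 2° = 0.52, north 15 cos 2° = 14.99
Net displacement: -3.27 east, 39.89 north. Direction back to start is (3.27, -39.89): bearing = atan2(3.27, -39.89) mod 360° = 175.31° ≈ 175°.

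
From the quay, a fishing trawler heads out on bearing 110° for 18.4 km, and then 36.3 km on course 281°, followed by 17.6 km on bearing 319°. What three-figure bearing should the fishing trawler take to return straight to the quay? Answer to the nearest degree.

Leg 1 (110°, 18.4 km): east 18.4 sin 110° = 17.29, north 18.4 cos 110° = -6.29
Leg 2 (281°, 36.3 km): east 36.3 sin 281° = -35.63, north 36.3 cos 281° = 6.93
Leg 3 (319°, 17.6 km): east 17.6 sin 319° = -11.55, north 17.6 cos 319° = 13.28
Net displacement: -29.89 east, 13.92 north. Direction back to start is (29.89, -13.92): bearing = atan2(29.89, -13.92) mod 360° = 114.97° ≈ 115°.

115°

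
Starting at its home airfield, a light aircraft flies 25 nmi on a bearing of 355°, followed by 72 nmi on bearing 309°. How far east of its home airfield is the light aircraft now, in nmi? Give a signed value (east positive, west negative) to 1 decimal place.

Leg 1 (355°, 25 nmi): east 25 sin 355° = -2.18, north 25 cos 355° = 24.90
Leg 2 (309°, 72 nmi): east 72 sin 309° = -55.95, north 72 cos 309° = 45.31
Net east component: -58.13 nmi.

-58.1 nmi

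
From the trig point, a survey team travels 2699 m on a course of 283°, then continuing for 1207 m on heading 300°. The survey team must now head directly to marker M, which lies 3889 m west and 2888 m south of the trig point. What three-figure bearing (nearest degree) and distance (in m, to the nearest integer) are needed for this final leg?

Leg 1 (283°, 2699 m): east 2699 sin 283° = -2629.82, north 2699 cos 283° = 607.14
Leg 2 (300°, 1207 m): east 1207 sin 300° = -1045.29, north 1207 cos 300° = 603.50
Current position: (-3675.12, 1210.64). Target: (-3889, -2888). Remaining: Δeast = -213.88, Δnorth = -4098.64.
Bearing = atan2(-213.88, -4098.64) mod 360° = 182.99°; distance = √((-213.88)² + (-4098.64)²) = 4104.220 m.

183°, 4104 m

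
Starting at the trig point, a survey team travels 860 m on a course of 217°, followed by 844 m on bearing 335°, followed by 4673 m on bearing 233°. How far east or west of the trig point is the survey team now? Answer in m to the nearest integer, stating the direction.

4606 m west

Leg 1 (217°, 860 m): east 860 sin 217° = -517.56, north 860 cos 217° = -686.83
Leg 2 (335°, 844 m): east 844 sin 335° = -356.69, north 844 cos 335° = 764.92
Leg 3 (233°, 4673 m): east 4673 sin 233° = -3732.02, north 4673 cos 233° = -2812.28
Net east component: -4606.27 m.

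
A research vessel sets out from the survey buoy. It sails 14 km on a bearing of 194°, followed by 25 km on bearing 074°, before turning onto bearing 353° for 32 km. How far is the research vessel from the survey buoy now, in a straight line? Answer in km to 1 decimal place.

Leg 1 (194°, 14 km): east 14 sin 194° = -3.39, north 14 cos 194° = -13.58
Leg 2 (074°, 25 km): east 25 sin 74° = 24.03, north 25 cos 74° = 6.89
Leg 3 (353°, 32 km): east 32 sin 353° = -3.90, north 32 cos 353° = 31.76
Net: 16.74 east, 25.07 north. Distance = √((16.74)² + (25.07)²) = 30.146 km.

30.1 km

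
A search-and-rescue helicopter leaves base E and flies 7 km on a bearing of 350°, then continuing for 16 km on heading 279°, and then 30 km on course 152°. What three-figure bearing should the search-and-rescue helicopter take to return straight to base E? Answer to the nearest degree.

Leg 1 (350°, 7 km): east 7 sin 350° = -1.22, north 7 cos 350° = 6.89
Leg 2 (279°, 16 km): east 16 sin 279° = -15.80, north 16 cos 279° = 2.50
Leg 3 (152°, 30 km): east 30 sin 152° = 14.08, north 30 cos 152° = -26.49
Net displacement: -2.93 east, -17.09 north. Direction back to start is (2.93, 17.09): bearing = atan2(2.93, 17.09) mod 360° = 9.74° ≈ 010°.

010°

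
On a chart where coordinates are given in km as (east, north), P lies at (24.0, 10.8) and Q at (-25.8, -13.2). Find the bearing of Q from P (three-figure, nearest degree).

Δeast = -25.8 − 24.0 = -49.80; Δnorth = -13.2 − 10.8 = -24.00.
Bearing = atan2(Δeast, Δnorth) mod 360° = 244.27° ≈ 244°.

244°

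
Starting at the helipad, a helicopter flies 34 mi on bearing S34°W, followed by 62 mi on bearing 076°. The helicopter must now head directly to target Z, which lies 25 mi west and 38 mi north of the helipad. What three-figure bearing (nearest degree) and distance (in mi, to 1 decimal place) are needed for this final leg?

Leg 1 (S34°W, 34 mi): east 34 sin 214° = -19.01, north 34 cos 214° = -28.19
Leg 2 (076°, 62 mi): east 62 sin 76° = 60.16, north 62 cos 76° = 15.00
Current position: (41.15, -13.19). Target: (-25, 38). Remaining: Δeast = -66.15, Δnorth = 51.19.
Bearing = atan2(-66.15, 51.19) mod 360° = 307.74°; distance = √((-66.15)² + (51.19)²) = 83.639 mi.

308°, 83.6 mi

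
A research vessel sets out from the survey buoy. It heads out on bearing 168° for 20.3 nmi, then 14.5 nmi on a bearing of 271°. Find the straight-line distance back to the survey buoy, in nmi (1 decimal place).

Leg 1 (168°, 20.3 nmi): east 20.3 sin 168° = 4.22, north 20.3 cos 168° = -19.86
Leg 2 (271°, 14.5 nmi): east 14.5 sin 271° = -14.50, north 14.5 cos 271° = 0.25
Net: -10.28 east, -19.60 north. Distance = √((-10.28)² + (-19.60)²) = 22.134 nmi.

22.1 nmi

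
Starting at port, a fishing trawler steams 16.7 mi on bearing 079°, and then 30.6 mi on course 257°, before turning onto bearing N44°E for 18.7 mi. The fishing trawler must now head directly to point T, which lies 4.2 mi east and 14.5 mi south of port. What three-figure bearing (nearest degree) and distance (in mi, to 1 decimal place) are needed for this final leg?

169°, 24.7 mi

Leg 1 (079°, 16.7 mi): east 16.7 sin 79° = 16.39, north 16.7 cos 79° = 3.19
Leg 2 (257°, 30.6 mi): east 30.6 sin 257° = -29.82, north 30.6 cos 257° = -6.88
Leg 3 (N44°E, 18.7 mi): east 18.7 sin 44° = 12.99, north 18.7 cos 44° = 13.45
Current position: (-0.43, 9.75). Target: (4.2, -14.5). Remaining: Δeast = 4.63, Δnorth = -24.25.
Bearing = atan2(4.63, -24.25) mod 360° = 169.19°; distance = √((4.63)² + (-24.25)²) = 24.693 mi.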